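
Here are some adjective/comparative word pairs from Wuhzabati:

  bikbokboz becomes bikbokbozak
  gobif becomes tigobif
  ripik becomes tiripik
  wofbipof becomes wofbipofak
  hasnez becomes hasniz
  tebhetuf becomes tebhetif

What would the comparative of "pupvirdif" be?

tipupvirdif

wofbipof and gobif both end in -f yet inflect differently (wofbipofak, tigobif), so the final letter is not what conditions the rule; the last vowel is.
"pupvirdif" has last vowel 'i'. The stems whose last vowel is 'i' (gobif → tigobif, ripik → tiripik) add the prefix ti-.
The other patterns: stems whose last vowel is 'o' add -ak; stems whose last vowel is 'e' or 'u' change the last vowel to 'i'.
So pupvirdif → tipupvirdif.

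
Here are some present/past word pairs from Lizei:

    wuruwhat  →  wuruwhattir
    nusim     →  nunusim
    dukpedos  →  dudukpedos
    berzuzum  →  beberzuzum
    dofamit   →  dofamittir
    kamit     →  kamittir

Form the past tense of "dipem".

didipem

kamit and nusim both have last vowel 'i' yet inflect differently (kamittir, nunusim), so the last vowel is not what conditions the rule; the final letter is.
"dipem" ends in -m. The stems ending in -m (nusim → nunusim, berzuzum → beberzuzum) repeat the first consonant+vowel as a prefix.
So dipem → didipem.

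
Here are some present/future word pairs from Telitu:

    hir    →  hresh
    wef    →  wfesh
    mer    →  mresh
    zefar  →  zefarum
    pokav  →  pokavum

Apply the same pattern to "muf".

mfesh

hir and zefar both end in -r yet inflect differently (hresh, zefarum), so the final letter is not what conditions the rule; the number of vowels is.
"muf" has 1 vowel. The stems with 1 vowel (hir → hresh, mer → mresh, wef → wfesh) delete the last vowel and add -esh.
So muf → mfesh.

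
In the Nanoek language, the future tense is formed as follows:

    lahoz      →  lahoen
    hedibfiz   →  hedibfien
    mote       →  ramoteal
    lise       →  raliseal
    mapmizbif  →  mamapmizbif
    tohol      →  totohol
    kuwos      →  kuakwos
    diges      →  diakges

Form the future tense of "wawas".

waakwas

hedibfiz and mapmizbif both have last vowel 'i' yet inflect differently (hedibfien, mamapmizbif), so the last vowel is not what conditions the rule; the final letter is.
"wawas" ends in -s. The stems ending in -s (kuwos → kuakwos, diges → diakges) insert -ak- after the first vowel.
So wawas → waakwas.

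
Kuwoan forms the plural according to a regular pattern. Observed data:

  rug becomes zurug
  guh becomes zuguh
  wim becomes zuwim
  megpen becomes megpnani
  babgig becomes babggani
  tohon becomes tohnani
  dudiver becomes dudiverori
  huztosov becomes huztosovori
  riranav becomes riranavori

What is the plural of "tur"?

zutur

"tur" has 1 vowel. The stems with 1 vowel (rug → zurug, guh → zuguh, wim → zuwim) add the prefix zu-.
The other patterns: stems with 2 vowels delete the last vowel and add -ani; stems with 3 vowels add -ori.
So tur → zutur.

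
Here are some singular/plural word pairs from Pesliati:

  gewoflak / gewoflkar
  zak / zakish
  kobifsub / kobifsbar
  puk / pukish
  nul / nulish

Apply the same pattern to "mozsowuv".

mozsowvar

puk and gewoflak both end in -k yet inflect differently (pukish, gewoflkar), so the final letter is not what conditions the rule; the number of vowels is.
"mozsowuv" has 3 vowels. The stems with 3 vowels (kobifsub → kobifsbar, gewoflak → gewoflkar) delete the last vowel and add -ar.
The other pattern: stems with 1 vowel add -ish.
So mozsowuv → mozsowvar.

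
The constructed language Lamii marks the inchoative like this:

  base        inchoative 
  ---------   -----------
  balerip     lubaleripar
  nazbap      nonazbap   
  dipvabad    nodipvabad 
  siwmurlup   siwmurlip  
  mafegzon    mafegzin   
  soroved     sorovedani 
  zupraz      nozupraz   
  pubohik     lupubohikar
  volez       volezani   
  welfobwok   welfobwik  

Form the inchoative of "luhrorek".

"luhrorek" has last vowel 'e'. The stems whose last vowel is 'e' (soroved → sorovedani, volez → volezani) add -ani.
So luhrorek → luhrorekani.

luhrorekani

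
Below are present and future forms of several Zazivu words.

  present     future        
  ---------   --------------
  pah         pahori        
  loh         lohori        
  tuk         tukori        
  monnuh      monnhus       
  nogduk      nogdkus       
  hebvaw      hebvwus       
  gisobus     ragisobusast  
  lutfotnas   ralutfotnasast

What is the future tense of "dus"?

dusori

pah and monnuh both end in -h yet inflect differently (pahori, monnhus), so the final letter is not what conditions the rule; the number of vowels is.
"dus" has 1 vowel. The stems with 1 vowel (pah → pahori, loh → lohori, tuk → tukori) add -ori.
The other patterns: stems with 2 vowels delete the last vowel and add -us; stems with 3 vowels add ra- … -ast around the stem.
So dus → dusori.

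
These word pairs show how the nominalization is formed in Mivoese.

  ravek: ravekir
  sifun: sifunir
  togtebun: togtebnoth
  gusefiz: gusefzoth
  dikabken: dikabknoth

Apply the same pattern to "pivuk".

sifun and togtebun both end in -n yet inflect differently (sifunir, togtebnoth), so the final letter is not what conditions the rule; the number of vowels is.
"pivuk" has 2 vowels. The stems with 2 vowels (ravek → ravekir, sifun → sifunir) add -ir.
The other pattern: stems with 3 vowels delete the last vowel and add -oth.
So pivuk → pivukir.

pivukir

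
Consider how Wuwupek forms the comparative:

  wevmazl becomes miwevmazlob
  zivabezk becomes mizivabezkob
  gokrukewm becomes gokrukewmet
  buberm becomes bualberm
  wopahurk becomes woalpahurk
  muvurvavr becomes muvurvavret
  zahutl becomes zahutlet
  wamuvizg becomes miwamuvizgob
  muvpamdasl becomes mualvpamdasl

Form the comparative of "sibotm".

wopahurk and zivabezk both end in -k yet inflect differently (woalpahurk, mizivabezkob), so the final letter is not what conditions the rule; the second-to-last letter is.
"sibotm" has second-to-last letter 't'. The one such stem in the data (zahutl → zahutlet) adds -et, so the same rule applies.
The other patterns: stems whose second-to-last letter is 'r' or 's' insert -al- after the first vowel; stems whose second-to-last letter is 'z' add mi- … -ob around the stem.
So sibotm → sibotmet.

sibotmet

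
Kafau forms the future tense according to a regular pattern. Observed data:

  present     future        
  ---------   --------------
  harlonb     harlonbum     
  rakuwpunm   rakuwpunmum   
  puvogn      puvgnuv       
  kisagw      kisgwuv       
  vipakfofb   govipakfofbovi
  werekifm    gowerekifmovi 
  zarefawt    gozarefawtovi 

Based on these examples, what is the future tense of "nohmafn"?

gonohmafnovi

"nohmafn" has second-to-last letter 'f'. The stems whose second-to-last letter is 'f' (vipakfofb → govipakfofbovi, werekifm → gowerekifmovi) add go- … -ovi around the stem.
The other patterns: stems whose second-to-last letter is 'n' add -um; stems whose second-to-last letter is 'g' delete the last vowel and add -uv.
So nohmafn → gonohmafnovi.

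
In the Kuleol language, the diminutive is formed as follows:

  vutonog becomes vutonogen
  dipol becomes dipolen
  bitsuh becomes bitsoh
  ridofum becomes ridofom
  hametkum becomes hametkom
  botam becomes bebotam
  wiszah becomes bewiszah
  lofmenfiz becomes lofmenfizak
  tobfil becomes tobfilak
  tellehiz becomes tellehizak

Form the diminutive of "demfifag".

bedemfifag

ridofum and botam both end in -m yet inflect differently (ridofom, bebotam), so the final letter is not what conditions the rule; the last vowel is.
"demfifag" has last vowel 'a'. The stems whose last vowel is 'a' (botam → bebotam, wiszah → bewiszah) add the prefix be-.
The other patterns: stems whose last vowel is 'o' add -en; stems whose last vowel is 'u' change the last vowel to 'o'; stems whose last vowel is 'i' add -ak.
So demfifag → bedemfifag.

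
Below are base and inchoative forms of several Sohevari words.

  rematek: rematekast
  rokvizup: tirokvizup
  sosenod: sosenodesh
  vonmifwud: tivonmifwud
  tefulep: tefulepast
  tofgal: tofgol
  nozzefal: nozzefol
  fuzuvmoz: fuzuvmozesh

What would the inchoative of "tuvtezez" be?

tuvtezezast

rokvizup and tefulep both end in -p yet inflect differently (tirokvizup, tefulepast), so the final letter is not what conditions the rule; the last vowel is.
"tuvtezez" has last vowel 'e'. The stems whose last vowel is 'e' (rematek → rematekast, tefulep → tefulepast) add -ast.
So tuvtezez → tuvtezezast.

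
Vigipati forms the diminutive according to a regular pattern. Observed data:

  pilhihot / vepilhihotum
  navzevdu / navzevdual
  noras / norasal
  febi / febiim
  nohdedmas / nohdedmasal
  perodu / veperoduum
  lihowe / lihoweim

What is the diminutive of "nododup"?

nododupal

navzevdu and perodu both end in -u yet inflect differently (navzevdual, veperoduum), so the final letter is not what conditions the rule; the first letter is.
"nododup" begins with n-. The stems beginning with n- (navzevdu → navzevdual, noras → norasal, nohdedmas → nohdedmasal) add -al.
So nododup → nododupal.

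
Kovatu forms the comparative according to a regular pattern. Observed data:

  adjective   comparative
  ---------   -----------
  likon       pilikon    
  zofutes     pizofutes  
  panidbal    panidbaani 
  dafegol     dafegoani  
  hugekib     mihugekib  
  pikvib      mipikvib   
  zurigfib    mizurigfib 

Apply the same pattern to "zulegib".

likon and dafegol both have last vowel 'o' yet inflect differently (pilikon, dafegoani), so the last vowel is not what conditions the rule; the final letter is.
"zulegib" ends in -b. The stems ending in -b (hugekib → mihugekib, pikvib → mipikvib, zurigfib → mizurigfib) add the prefix mi-.
The other patterns: stems ending in -n or -s add the prefix pi-; stems ending in -l drop the final letter and add -ani.
So zulegib → mizulegib.

mizulegib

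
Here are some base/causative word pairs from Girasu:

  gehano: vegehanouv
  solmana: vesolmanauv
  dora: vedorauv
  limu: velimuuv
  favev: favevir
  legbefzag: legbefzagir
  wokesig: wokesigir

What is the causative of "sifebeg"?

sifebegir

solmana and legbefzag both have last vowel 'a' yet inflect differently (vesolmanauv, legbefzagir), so the last vowel is not what conditions the rule; whether the stem ends in a vowel or a consonant is.
"sifebeg" ends in a consonant. The stems ending in a consonant (favev → favevir, legbefzag → legbefzagir, wokesig → wokesigir) add -ir.
So sifebeg → sifebegir.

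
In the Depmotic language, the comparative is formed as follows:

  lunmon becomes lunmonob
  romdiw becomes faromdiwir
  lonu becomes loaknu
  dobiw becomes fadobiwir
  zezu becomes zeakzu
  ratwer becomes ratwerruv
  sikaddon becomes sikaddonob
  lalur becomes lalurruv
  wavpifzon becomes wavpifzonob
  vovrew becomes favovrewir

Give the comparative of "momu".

moakmu

lalur and zezu both have last vowel 'u' yet inflect differently (lalurruv, zeakzu), so the last vowel is not what conditions the rule; the final letter is.
"momu" ends in -u. The stems ending in -u (zezu → zeakzu, lonu → loaknu) insert -ak- after the first vowel.
The other patterns: stems ending in -r double the final consonant and add -uv; stems ending in -w add fa- … -ir around the stem; stems ending in -n add -ob.
So momu → moakmu.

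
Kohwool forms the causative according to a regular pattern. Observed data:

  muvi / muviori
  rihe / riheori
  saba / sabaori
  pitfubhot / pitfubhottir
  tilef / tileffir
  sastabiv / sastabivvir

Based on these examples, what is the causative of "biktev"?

biktevvir

"biktev" ends in a consonant. The stems ending in a consonant (pitfubhot → pitfubhottir, tilef → tileffir, sastabiv → sastabivvir) double the final consonant and add -ir.
The other pattern: stems ending in a vowel add -ori.
So biktev → biktevvir.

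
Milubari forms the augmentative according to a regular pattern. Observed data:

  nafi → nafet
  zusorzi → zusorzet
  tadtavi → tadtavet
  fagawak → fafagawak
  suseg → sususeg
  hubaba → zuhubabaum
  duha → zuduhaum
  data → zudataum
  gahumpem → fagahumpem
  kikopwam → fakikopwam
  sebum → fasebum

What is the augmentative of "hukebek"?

hubaba and kikopwam both have last vowel 'a' yet inflect differently (zuhubabaum, fakikopwam), so the last vowel is not what conditions the rule; the final letter is.
"hukebek" ends in -k. The one such stem in the data (fagawak → fafagawak) repeats the first consonant+vowel as a prefix (as does suseg), so the same rule applies.
The other patterns: stems ending in -a add zu- … -um around the stem; stems ending in -m add the prefix fa-; stems ending in -i drop the final letter and add -et.
So hukebek → huhukebek.

huhukebek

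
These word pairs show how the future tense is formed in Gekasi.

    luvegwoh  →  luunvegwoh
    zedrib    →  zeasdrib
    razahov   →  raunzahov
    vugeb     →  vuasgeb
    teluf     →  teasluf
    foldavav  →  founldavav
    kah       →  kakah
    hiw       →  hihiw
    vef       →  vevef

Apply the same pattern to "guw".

guguw

"guw" has 1 vowel. The stems with 1 vowel (hiw → hihiw, vef → vevef, kah → kakah) repeat the first consonant+vowel as a prefix.
The other patterns: stems with 2 vowels insert -as- after the first vowel; stems with 3 vowels insert -un- after the first vowel.
So guw → guguw.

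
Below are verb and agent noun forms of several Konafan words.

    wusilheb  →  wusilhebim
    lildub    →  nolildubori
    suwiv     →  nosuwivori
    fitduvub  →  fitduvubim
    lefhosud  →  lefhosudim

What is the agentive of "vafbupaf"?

"vafbupaf" has 3 vowels. The stems with 3 vowels (fitduvub → fitduvubim, lefhosud → lefhosudim, wusilheb → wusilhebim) add -im.
The other pattern: stems with 2 vowels add no- … -ori around the stem.
So vafbupaf → vafbupafim.

vafbupafim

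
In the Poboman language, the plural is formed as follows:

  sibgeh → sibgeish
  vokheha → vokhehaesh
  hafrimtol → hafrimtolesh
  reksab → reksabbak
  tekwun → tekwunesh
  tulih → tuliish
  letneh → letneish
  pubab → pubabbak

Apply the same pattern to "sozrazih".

pubab and vokheha both have last vowel 'a' yet inflect differently (pubabbak, vokhehaesh), so the last vowel is not what conditions the rule; the final letter is.
"sozrazih" ends in -h. The stems ending in -h (sibgeh → sibgeish, tulih → tuliish, letneh → letneish) drop the final letter and add -ish.
So sozrazih → sozraziish.

sozraziish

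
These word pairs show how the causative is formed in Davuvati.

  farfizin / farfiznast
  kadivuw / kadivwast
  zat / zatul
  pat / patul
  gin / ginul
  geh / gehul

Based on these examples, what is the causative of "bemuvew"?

farfizin and gin both end in -n yet inflect differently (farfiznast, ginul), so the final letter is not what conditions the rule; the number of vowels is.
"bemuvew" has 3 vowels. The stems with 3 vowels (farfizin → farfiznast, kadivuw → kadivwast) delete the last vowel and add -ast.
So bemuvew → bemuvwast.

bemuvwast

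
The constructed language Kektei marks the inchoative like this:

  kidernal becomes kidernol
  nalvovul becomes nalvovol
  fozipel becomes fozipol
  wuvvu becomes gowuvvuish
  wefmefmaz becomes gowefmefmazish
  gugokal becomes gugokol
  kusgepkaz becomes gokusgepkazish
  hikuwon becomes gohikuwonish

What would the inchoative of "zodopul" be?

"zodopul" ends in -l. The stems ending in -l (nalvovul → nalvovol, gugokal → gugokol, fozipel → fozipol) change the last vowel to 'o'.
The other pattern: stems ending in -n, -u or -z add go- … -ish around the stem.
So zodopul → zodopol.

zodopol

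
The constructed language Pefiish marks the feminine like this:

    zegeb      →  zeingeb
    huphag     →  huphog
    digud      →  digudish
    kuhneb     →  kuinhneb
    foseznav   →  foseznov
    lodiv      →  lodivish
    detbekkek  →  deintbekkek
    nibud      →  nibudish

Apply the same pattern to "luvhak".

luvhok

foseznav and lodiv both end in -v yet inflect differently (foseznov, lodivish), so the final letter is not what conditions the rule; the last vowel is.
"luvhak" has last vowel 'a'. The stems whose last vowel is 'a' (foseznav → foseznov, huphag → huphog) change the last vowel to 'o'.
The other patterns: stems whose last vowel is 'e' insert -in- after the first vowel; stems whose last vowel is 'i' or 'u' add -ish.
So luvhak → luvhok.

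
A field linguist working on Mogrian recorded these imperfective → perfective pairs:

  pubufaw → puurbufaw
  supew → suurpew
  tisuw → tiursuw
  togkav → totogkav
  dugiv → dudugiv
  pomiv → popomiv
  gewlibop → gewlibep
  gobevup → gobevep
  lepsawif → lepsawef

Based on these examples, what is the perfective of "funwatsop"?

funwatsep

pubufaw and togkav both have last vowel 'a' yet inflect differently (puurbufaw, totogkav), so the last vowel is not what conditions the rule; the final letter is.
"funwatsop" ends in -p. The stems ending in -p (gewlibop → gewlibep, gobevup → gobevep) change the last vowel to 'e'.
So funwatsop → funwatsep.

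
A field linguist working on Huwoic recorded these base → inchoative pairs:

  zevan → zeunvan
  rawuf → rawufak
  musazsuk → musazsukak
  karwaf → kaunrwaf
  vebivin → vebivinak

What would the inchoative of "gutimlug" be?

"gutimlug" has last vowel 'u'. The stems whose last vowel is 'u' (rawuf → rawufak, musazsuk → musazsukak) add -ak.
So gutimlug → gutimlugak.

gutimlugak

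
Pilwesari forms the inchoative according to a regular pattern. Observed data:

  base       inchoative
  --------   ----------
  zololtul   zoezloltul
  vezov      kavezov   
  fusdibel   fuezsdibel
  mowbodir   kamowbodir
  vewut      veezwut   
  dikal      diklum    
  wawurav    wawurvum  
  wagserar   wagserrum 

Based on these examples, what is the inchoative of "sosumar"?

vezov and wawurav both end in -v yet inflect differently (kavezov, wawurvum), so the final letter is not what conditions the rule; the last vowel is.
"sosumar" has last vowel 'a'. The stems whose last vowel is 'a' (dikal → diklum, wawurav → wawurvum, wagserar → wagserrum) delete the last vowel and add -um.
The other patterns: stems whose last vowel is 'i' or 'o' add the prefix ka-; stems whose last vowel is 'e' or 'u' insert -ez- after the first vowel.
So sosumar → sosumrum.

sosumrum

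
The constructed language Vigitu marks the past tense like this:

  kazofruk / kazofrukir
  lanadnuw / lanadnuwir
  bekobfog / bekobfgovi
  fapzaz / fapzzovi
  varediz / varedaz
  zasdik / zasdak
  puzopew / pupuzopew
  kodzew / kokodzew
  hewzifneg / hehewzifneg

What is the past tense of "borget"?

fapzaz and varediz both end in -z yet inflect differently (fapzzovi, varedaz), so the final letter is not what conditions the rule; the last vowel is.
"borget" has last vowel 'e'. The stems whose last vowel is 'e' (puzopew → pupuzopew, kodzew → kokodzew, hewzifneg → hehewzifneg) repeat the first consonant+vowel as a prefix.
So borget → boborget.

boborget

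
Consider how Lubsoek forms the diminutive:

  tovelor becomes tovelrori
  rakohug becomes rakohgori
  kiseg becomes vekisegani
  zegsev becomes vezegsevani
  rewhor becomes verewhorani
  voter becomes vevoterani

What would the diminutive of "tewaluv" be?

tewalvori

rakohug and kiseg both end in -g yet inflect differently (rakohgori, vekisegani), so the final letter is not what conditions the rule; the number of vowels is.
"tewaluv" has 3 vowels. The stems with 3 vowels (tovelor → tovelrori, rakohug → rakohgori) delete the last vowel and add -ori.
The other pattern: stems with 2 vowels add ve- … -ani around the stem.
So tewaluv → tewalvori.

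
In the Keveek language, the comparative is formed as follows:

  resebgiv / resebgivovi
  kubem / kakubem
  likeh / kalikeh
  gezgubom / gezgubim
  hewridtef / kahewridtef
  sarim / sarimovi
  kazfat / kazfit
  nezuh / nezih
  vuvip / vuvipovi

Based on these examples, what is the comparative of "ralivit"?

kubem and sarim both end in -m yet inflect differently (kakubem, sarimovi), so the final letter is not what conditions the rule; the last vowel is.
"ralivit" has last vowel 'i'. The stems whose last vowel is 'i' (vuvip → vuvipovi, sarim → sarimovi, resebgiv → resebgivovi) add -ovi.
The other patterns: stems whose last vowel is 'e' add the prefix ka-; stems whose last vowel is 'a', 'o' or 'u' change the last vowel to 'i'.
So ralivit → ralivitovi.

ralivitovi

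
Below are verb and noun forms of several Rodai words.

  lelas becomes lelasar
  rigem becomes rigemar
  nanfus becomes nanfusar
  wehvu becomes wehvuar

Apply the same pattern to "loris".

Every pair shown (lelas → lelasar, rigem → rigemar, nanfus → nanfusar, …) follows the same rule: add -ar.
So loris → lorisar.

lorisar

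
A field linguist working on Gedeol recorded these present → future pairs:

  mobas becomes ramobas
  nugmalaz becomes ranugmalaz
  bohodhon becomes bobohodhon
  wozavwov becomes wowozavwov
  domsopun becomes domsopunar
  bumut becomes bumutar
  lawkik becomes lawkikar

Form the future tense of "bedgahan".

rabedgahan

bohodhon and domsopun both end in -n yet inflect differently (bobohodhon, domsopunar), so the final letter is not what conditions the rule; the last vowel is.
"bedgahan" has last vowel 'a'. The stems whose last vowel is 'a' (mobas → ramobas, nugmalaz → ranugmalaz) add the prefix ra-.
So bedgahan → rabedgahan.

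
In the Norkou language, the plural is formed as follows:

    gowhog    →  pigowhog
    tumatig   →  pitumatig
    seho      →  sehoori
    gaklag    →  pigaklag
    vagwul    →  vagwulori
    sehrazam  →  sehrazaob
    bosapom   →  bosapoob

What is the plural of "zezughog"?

pizezughog

"zezughog" ends in -g. The stems ending in -g (gaklag → pigaklag, gowhog → pigowhog, tumatig → pitumatig) add the prefix pi-.
The other patterns: stems ending in -m drop the final letter and add -ob; stems ending in -l or -o add -ori.
So zezughog → pizezughog.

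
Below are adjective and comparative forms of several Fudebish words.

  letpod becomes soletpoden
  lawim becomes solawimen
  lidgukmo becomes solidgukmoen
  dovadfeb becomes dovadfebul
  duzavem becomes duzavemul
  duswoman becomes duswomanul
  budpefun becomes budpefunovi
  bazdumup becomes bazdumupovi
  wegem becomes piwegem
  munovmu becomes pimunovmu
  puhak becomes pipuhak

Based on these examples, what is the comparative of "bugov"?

"bugov" begins with b-. The stems beginning with b- (budpefun → budpefunovi, bazdumup → bazdumupovi) add -ovi.
The other patterns: stems beginning with l- add so- … -en around the stem; stems beginning with d- add -ul; stems beginning with m-, p- or w- add the prefix pi-.
So bugov → bugovovi.

bugovovi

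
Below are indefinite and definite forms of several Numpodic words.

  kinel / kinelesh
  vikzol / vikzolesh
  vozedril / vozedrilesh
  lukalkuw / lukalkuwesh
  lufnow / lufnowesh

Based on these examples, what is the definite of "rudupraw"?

Every pair shown (kinel → kinelesh, vikzol → vikzolesh, vozedril → vozedrilesh, …) follows the same rule: add -esh.
So rudupraw → ruduprawesh.

ruduprawesh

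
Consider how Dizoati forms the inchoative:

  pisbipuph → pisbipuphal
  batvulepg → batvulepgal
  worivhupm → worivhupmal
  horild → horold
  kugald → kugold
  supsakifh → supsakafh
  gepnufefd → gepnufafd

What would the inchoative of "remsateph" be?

"remsateph" has second-to-last letter 'p'. The stems whose second-to-last letter is 'p' (pisbipuph → pisbipuphal, batvulepg → batvulepgal, worivhupm → worivhupmal) add -al.
The other patterns: stems whose second-to-last letter is 'l' change the last vowel to 'o'; stems whose second-to-last letter is 'f' change the last vowel to 'a'.
So remsateph → remsatephal.

remsatephal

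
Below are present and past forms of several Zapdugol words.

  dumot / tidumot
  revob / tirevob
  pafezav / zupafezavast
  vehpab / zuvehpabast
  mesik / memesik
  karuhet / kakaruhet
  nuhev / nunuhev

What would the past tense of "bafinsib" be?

revob and vehpab both end in -b yet inflect differently (tirevob, zuvehpabast), so the final letter is not what conditions the rule; the last vowel is.
"bafinsib" has last vowel 'i'. The one such stem in the data (mesik → memesik) repeats the first consonant+vowel as a prefix (as do karuhet, nuhev), so the same rule applies.
The other patterns: stems whose last vowel is 'o' add the prefix ti-; stems whose last vowel is 'a' add zu- … -ast around the stem.
So bafinsib → babafinsib.

babafinsib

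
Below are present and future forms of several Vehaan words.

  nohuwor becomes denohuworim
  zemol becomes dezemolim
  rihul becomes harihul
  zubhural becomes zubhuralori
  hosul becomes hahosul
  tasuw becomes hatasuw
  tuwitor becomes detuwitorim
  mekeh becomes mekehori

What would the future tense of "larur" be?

halarur

hosul and zemol both end in -l yet inflect differently (hahosul, dezemolim), so the final letter is not what conditions the rule; the last vowel is.
"larur" has last vowel 'u'. The stems whose last vowel is 'u' (tasuw → hatasuw, hosul → hahosul, rihul → harihul) add the prefix ha-.
The other patterns: stems whose last vowel is 'o' add de- … -im around the stem; stems whose last vowel is 'a' or 'e' add -ori.
So larur → halarur.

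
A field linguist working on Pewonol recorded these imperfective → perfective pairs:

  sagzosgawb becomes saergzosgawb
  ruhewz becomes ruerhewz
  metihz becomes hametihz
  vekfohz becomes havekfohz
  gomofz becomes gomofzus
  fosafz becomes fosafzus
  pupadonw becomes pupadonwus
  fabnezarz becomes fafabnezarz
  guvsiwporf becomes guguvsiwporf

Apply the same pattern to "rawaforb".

rarawaforb

ruhewz and metihz both end in -z yet inflect differently (ruerhewz, hametihz), so the final letter is not what conditions the rule; the second-to-last letter is.
"rawaforb" has second-to-last letter 'r'. The stems whose second-to-last letter is 'r' (fabnezarz → fafabnezarz, guvsiwporf → guguvsiwporf) repeat the first consonant+vowel as a prefix.
So rawaforb → rarawaforb.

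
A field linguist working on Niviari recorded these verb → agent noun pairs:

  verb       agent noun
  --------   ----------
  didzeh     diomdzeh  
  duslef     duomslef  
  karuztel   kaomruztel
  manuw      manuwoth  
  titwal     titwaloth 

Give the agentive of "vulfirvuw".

"vulfirvuw" has last vowel 'u'. The one such stem in the data (manuw → manuwoth) adds -oth, so the same rule applies.
So vulfirvuw → vulfirvuwoth.

vulfirvuwoth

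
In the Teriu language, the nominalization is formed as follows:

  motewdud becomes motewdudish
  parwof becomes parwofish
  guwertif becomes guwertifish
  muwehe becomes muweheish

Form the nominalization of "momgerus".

momgerusish

Every pair shown (motewdud → motewdudish, parwof → parwofish, guwertif → guwertifish, …) follows the same rule: add -ish.
So momgerus → momgerusish.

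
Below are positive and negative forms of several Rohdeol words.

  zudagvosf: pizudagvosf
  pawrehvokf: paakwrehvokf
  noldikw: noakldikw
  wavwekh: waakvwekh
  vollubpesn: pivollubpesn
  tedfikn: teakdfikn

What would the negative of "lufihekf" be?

luakfihekf

tedfikn and vollubpesn both end in -n yet inflect differently (teakdfikn, pivollubpesn), so the final letter is not what conditions the rule; the second-to-last letter is.
"lufihekf" has second-to-last letter 'k'. The stems whose second-to-last letter is 'k' (noldikw → noakldikw, wavwekh → waakvwekh, pawrehvokf → paakwrehvokf) insert -ak- after the first vowel.
So lufihekf → luakfihekf.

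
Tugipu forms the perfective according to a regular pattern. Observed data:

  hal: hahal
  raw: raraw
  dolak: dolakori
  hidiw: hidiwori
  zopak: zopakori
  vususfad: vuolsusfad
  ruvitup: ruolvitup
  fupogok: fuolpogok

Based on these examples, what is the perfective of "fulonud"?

fuollonud

"fulonud" has 3 vowels. The stems with 3 vowels (vususfad → vuolsusfad, ruvitup → ruolvitup, fupogok → fuolpogok) insert -ol- after the first vowel.
So fulonud → fuollonud.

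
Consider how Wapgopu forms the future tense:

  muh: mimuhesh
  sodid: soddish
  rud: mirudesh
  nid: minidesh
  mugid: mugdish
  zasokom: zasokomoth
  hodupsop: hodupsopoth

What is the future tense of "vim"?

nid and sodid both end in -d yet inflect differently (minidesh, soddish), so the final letter is not what conditions the rule; the number of vowels is.
"vim" has 1 vowel. The stems with 1 vowel (nid → minidesh, rud → mirudesh, muh → mimuhesh) add mi- … -esh around the stem.
The other patterns: stems with 2 vowels delete the last vowel and add -ish; stems with 3 vowels add -oth.
So vim → mivimesh.

mivimesh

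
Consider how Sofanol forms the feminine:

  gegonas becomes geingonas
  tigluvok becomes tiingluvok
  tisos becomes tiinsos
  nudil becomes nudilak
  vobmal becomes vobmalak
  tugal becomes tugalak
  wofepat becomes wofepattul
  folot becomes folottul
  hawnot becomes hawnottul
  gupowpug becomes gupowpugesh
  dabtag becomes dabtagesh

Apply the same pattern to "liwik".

liinwik

"liwik" ends in -k. The one such stem in the data (tigluvok → tiingluvok) inserts -in- after the first vowel (as do gegonas, tisos), so the same rule applies.
The other patterns: stems ending in -l add -ak; stems ending in -t double the final consonant and add -ul; stems ending in -g add -esh.
So liwik → liinwik.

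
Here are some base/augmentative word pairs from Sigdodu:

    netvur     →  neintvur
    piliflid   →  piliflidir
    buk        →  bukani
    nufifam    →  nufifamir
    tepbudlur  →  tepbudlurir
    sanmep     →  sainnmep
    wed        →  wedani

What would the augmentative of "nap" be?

napani

wed and piliflid both end in -d yet inflect differently (wedani, piliflidir), so the final letter is not what conditions the rule; the number of vowels is.
"nap" has 1 vowel. The stems with 1 vowel (buk → bukani, wed → wedani) add -ani.
So nap → napani.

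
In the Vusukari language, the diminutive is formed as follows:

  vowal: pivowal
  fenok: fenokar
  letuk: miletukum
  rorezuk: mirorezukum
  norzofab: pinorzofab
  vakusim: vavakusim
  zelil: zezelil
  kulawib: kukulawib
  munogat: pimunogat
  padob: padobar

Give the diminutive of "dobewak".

"dobewak" has last vowel 'a'. The stems whose last vowel is 'a' (vowal → pivowal, munogat → pimunogat, norzofab → pinorzofab) add the prefix pi-.
The other patterns: stems whose last vowel is 'u' add mi- … -um around the stem; stems whose last vowel is 'i' repeat the first consonant+vowel as a prefix; stems whose last vowel is 'o' add -ar.
So dobewak → pidobewak.

pidobewak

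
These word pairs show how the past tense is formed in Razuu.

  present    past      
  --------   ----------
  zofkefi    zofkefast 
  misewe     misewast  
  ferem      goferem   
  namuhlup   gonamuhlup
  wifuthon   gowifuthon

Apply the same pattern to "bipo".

"bipo" ends in a vowel. The stems ending in a vowel (misewe → misewast, zofkefi → zofkefast) drop the final letter and add -ast.
So bipo → bipast.

bipast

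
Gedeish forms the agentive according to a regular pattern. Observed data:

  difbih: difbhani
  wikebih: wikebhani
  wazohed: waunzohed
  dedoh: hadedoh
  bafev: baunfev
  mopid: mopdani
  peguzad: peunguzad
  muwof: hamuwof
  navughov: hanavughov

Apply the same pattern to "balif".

"balif" has last vowel 'i'. The stems whose last vowel is 'i' (difbih → difbhani, mopid → mopdani, wikebih → wikebhani) delete the last vowel and add -ani.
So balif → balfani.

balfani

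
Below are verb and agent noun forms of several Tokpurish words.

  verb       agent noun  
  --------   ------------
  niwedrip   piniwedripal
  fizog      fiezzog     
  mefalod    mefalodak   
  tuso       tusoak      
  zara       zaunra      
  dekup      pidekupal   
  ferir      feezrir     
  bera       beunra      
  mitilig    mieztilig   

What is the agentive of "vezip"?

niwedrip and ferir both have last vowel 'i' yet inflect differently (piniwedripal, feezrir), so the last vowel is not what conditions the rule; the final letter is.
"vezip" ends in -p. The stems ending in -p (niwedrip → piniwedripal, dekup → pidekupal) add pi- … -al around the stem.
The other patterns: stems ending in -d or -o add -ak; stems ending in -a insert -un- after the first vowel; stems ending in -g or -r insert -ez- after the first vowel.
So vezip → pivezipal.

pivezipal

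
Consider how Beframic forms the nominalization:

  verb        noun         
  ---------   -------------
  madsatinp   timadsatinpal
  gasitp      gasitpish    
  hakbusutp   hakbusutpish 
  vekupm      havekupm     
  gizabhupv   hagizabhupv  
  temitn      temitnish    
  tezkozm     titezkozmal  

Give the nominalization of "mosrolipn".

vekupm and tezkozm both end in -m yet inflect differently (havekupm, titezkozmal), so the final letter is not what conditions the rule; the second-to-last letter is.
"mosrolipn" has second-to-last letter 'p'. The stems whose second-to-last letter is 'p' (vekupm → havekupm, gizabhupv → hagizabhupv) add the prefix ha-.
So mosrolipn → hamosrolipn.

hamosrolipn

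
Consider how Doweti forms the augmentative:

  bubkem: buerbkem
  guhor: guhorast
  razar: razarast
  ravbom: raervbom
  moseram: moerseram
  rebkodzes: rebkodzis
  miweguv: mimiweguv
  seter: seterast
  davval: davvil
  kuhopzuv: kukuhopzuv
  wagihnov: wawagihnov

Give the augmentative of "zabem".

zaerbem

seter and bubkem both have last vowel 'e' yet inflect differently (seterast, buerbkem), so the last vowel is not what conditions the rule; the final letter is.
"zabem" ends in -m. The stems ending in -m (bubkem → buerbkem, moseram → moerseram, ravbom → raervbom) insert -er- after the first vowel.
So zabem → zaerbem.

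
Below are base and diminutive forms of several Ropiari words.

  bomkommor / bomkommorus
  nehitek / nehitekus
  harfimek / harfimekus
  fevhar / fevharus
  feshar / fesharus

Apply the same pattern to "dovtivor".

Every pair shown (bomkommor → bomkommorus, nehitek → nehitekus, harfimek → harfimekus, …) follows the same rule: add -us.
So dovtivor → dovtivorus.

dovtivorus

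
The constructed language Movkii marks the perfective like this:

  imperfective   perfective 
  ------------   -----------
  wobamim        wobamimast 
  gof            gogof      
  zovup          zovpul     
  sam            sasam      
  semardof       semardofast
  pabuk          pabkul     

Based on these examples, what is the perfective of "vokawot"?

vokawotast

sam and wobamim both end in -m yet inflect differently (sasam, wobamimast), so the final letter is not what conditions the rule; the number of vowels is.
"vokawot" has 3 vowels. The stems with 3 vowels (wobamim → wobamimast, semardof → semardofast) add -ast.
So vokawot → vokawotast.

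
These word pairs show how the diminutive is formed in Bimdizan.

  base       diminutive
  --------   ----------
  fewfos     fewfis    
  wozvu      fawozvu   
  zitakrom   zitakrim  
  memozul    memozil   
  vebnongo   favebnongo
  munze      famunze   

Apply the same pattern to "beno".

wozvu and memozul both have last vowel 'u' yet inflect differently (fawozvu, memozil), so the last vowel is not what conditions the rule; whether the stem ends in a vowel or a consonant is.
"beno" ends in a vowel. The stems ending in a vowel (munze → famunze, vebnongo → favebnongo, wozvu → fawozvu) add the prefix fa-.
The other pattern: stems ending in a consonant change the last vowel to 'i'.
So beno → fabeno.

fabeno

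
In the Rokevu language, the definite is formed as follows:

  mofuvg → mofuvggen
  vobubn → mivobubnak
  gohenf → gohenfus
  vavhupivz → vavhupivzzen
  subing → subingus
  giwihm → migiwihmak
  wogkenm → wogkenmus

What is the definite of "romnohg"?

mofuvg and subing both end in -g yet inflect differently (mofuvggen, subingus), so the final letter is not what conditions the rule; the second-to-last letter is.
"romnohg" has second-to-last letter 'h'. The one such stem in the data (giwihm → migiwihmak) adds mi- … -ak around the stem, so the same rule applies.
So romnohg → miromnohgak.

miromnohgak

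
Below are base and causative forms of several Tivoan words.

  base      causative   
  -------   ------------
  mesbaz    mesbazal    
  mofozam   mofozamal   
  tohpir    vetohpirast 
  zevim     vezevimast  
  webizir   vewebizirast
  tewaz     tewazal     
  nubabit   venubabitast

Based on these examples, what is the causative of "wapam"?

"wapam" has last vowel 'a'. The stems whose last vowel is 'a' (tewaz → tewazal, mofozam → mofozamal, mesbaz → mesbazal) add -al.
So wapam → wapamal.

wapamal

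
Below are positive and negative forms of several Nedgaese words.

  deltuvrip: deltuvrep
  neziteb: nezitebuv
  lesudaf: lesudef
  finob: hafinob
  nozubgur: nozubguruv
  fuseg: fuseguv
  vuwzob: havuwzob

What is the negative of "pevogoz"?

hapevogoz

neziteb and finob both end in -b yet inflect differently (nezitebuv, hafinob), so the final letter is not what conditions the rule; the last vowel is.
"pevogoz" has last vowel 'o'. The stems whose last vowel is 'o' (finob → hafinob, vuwzob → havuwzob) add the prefix ha-.
The other patterns: stems whose last vowel is 'e' or 'u' add -uv; stems whose last vowel is 'a' or 'i' change the last vowel to 'e'.
So pevogoz → hapevogoz.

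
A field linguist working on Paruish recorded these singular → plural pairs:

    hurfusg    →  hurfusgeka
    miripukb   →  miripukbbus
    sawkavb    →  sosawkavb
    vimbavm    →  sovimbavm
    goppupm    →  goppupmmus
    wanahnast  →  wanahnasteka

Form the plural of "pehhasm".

sawkavb and miripukb both end in -b yet inflect differently (sosawkavb, miripukbbus), so the final letter is not what conditions the rule; the second-to-last letter is.
"pehhasm" has second-to-last letter 's'. The stems whose second-to-last letter is 's' (wanahnast → wanahnasteka, hurfusg → hurfusgeka) add -eka.
The other patterns: stems whose second-to-last letter is 'v' add the prefix so-; stems whose second-to-last letter is 'k' or 'p' double the final consonant and add -us.
So pehhasm → pehhasmeka.

pehhasmeka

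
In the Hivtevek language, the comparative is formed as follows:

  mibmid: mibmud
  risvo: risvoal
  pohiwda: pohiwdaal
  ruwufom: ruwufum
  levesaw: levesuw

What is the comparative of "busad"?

busud

risvo and ruwufom both have last vowel 'o' yet inflect differently (risvoal, ruwufum), so the last vowel is not what conditions the rule; whether the stem ends in a vowel or a consonant is.
"busad" ends in a consonant. The stems ending in a consonant (mibmid → mibmud, ruwufom → ruwufum, levesaw → levesuw) change the last vowel to 'u'.
The other pattern: stems ending in a vowel add -al.
So busad → busud.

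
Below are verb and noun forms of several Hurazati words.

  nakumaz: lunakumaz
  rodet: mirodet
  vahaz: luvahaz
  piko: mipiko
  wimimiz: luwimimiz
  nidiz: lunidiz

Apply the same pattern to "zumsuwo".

vahaz and piko both have 2 vowels yet inflect differently (luvahaz, mipiko), so the number of vowels is not what conditions the rule; the final letter is.
"zumsuwo" ends in -o. The one such stem in the data (piko → mipiko) adds the prefix mi-, so the same rule applies.
So zumsuwo → mizumsuwo.

mizumsuwo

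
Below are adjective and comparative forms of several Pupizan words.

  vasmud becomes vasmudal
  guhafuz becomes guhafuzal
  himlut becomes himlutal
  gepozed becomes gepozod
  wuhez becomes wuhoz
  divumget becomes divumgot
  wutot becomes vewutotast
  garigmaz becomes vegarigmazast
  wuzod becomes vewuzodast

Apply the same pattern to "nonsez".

nonsoz

"nonsez" has last vowel 'e'. The stems whose last vowel is 'e' (gepozed → gepozod, wuhez → wuhoz, divumget → divumgot) change the last vowel to 'o'.
So nonsez → nonsoz.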